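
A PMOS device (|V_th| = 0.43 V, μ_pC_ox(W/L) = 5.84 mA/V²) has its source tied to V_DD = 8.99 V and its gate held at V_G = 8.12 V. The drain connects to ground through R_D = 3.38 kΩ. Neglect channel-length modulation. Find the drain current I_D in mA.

I_D = 0.565 mA

V_SG = V_DD − V_G = 8.99 − 8.12 = 0.87 V, so V_ov = 0.87 − 0.43 = 0.44 V.
Assume saturation: I_D = ½ k_p V_ov² = 0.5 × 5.84 × 0.44² = 0.565 mA, giving V_SD = V_DD − I_D R_D = 8.99 − 0.565 × 3.38 = 7.08 V.
V_SD = 7.08 V ≥ V_ov = 0.44 V, confirming saturation.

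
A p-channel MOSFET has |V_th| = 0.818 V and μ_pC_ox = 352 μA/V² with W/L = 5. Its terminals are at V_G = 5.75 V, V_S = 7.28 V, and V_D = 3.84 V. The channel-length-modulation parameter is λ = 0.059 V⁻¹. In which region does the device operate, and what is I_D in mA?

Saturation; I_D = 0.537 mA

V_SG = V_S − V_G = 7.28 − 5.75 = 1.53 V; V_SD = V_S − V_D = 7.28 − 3.84 = 3.44 V.
k_p = μ_pC_ox · (W/L) = 1.76 mA/V².
V_ov = V_SG − |V_th| = 1.53 − 0.818 = 0.712 V.
Since V_SD = 3.44 V ≥ V_ov = 0.712 V, the device is in saturation.
I_D = ½ k_p V_ov² (1 + λ V_SD) = 0.5 × 1.76 × 0.712² × (1 + 0.059 × 3.44) = 0.537 mA.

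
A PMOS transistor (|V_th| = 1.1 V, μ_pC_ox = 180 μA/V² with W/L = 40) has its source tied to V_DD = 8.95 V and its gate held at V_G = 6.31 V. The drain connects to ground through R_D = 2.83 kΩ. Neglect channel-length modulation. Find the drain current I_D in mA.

V_SG = V_DD − V_G = 8.95 − 6.31 = 2.64 V, so V_ov = 2.64 − 1.1 = 1.54 V.
k_p = μ_pC_ox · (W/L) = 7.2 mA/V².
Assume saturation: I_D = ½ k_p V_ov² = 0.5 × 7.2 × 1.54² = 8.54 mA, giving V_SD = V_DD − I_D R_D = 8.95 − 8.54 × 2.83 = -15.2 V.
But -15.2 V < V_ov = 1.54 V, so the device is actually in triode.
In triode I_D = k_p[V_ov V_SD − ½ V_SD²] and I_D = (V_DD − V_SD)/R_D. Equating: 10.2 V_SD² − 32.38 V_SD + 8.95 = 0, giving V_SD = 0.306 V (the root below V_ov).
I_D = (8.95 − 0.306) / 2.83 = 3.05 mA.

I_D = 3.05 mA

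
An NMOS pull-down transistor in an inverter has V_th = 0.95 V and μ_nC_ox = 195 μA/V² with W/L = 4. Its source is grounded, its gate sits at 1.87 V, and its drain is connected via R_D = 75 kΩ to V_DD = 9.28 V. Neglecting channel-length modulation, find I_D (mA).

V_GS = V_G = 1.87 V, so V_ov = 1.87 − 0.95 = 0.92 V.
k_n = μ_nC_ox · (W/L) = 0.78 mA/V².
Assume saturation: I_D = ½ k_n V_ov² = 0.5 × 0.78 × 0.92² = 0.33 mA, giving V_DS = V_DD − I_D R_D = 9.28 − 0.33 × 75 = -15.5 V.
But -15.5 V < V_ov = 0.92 V, so the device is actually in triode.
In triode I_D = k_n[V_ov V_DS − ½ V_DS²] and I_D = (V_DD − V_DS)/R_D. Equating: 29.2 V_DS² − 54.82 V_DS + 9.28 = 0, giving V_DS = 0.188 V (the root below V_ov).
I_D = (9.28 − 0.188) / 75 = 0.121 mA.

I_D = 0.121 mA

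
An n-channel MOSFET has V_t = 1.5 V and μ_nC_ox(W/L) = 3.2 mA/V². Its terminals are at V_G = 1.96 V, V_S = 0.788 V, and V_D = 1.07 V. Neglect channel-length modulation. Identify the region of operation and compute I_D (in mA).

V_GS = V_G − V_S = 1.96 − 0.788 = 1.17 V; V_DS = V_D − V_S = 1.07 − 0.788 = 0.282 V.
V_GS = 1.17 V < V_t = 1.5 V, so the transistor is in cutoff.

Cutoff; I_D = 0 mA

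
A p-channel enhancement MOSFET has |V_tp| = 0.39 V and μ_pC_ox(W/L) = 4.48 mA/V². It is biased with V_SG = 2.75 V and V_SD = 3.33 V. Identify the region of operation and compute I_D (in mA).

Saturation; I_D = 12.5 mA

V_ov = V_SG − |V_tp| = 2.75 − 0.39 = 2.36 V.
Since V_SD = 3.33 V ≥ V_ov = 2.36 V, the device is in saturation.
I_D = ½ k_p V_ov² = 0.5 × 4.48 × 2.36² = 12.5 mA.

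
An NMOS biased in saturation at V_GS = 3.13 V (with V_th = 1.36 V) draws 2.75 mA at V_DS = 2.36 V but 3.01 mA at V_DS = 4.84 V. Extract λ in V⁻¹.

With V_GS fixed, I_D ∝ (1 + λ V_DS) in saturation, so I_D2/I_D1 = (1 + λ V_DS2)/(1 + λ V_DS1).
3.01/2.75 = 1.095 = (1 + 4.84 λ)/(1 + 2.36 λ).
Solving: λ (I_D1 V_DS2 − I_D2 V_DS1) = I_D2 − I_D1, so λ = (3.01 − 2.75) / (2.75 × 4.84 − 3.01 × 2.36) = 0.26 / 6.21 = 0.0419 V⁻¹.

λ = 0.0419 V⁻¹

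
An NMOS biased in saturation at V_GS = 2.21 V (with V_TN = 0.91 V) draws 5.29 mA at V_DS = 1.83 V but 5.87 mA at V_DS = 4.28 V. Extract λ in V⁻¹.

λ = 0.0487 V⁻¹

With V_GS fixed, I_D ∝ (1 + λ V_DS) in saturation, so I_D2/I_D1 = (1 + λ V_DS2)/(1 + λ V_DS1).
5.87/5.29 = 1.11 = (1 + 4.28 λ)/(1 + 1.83 λ).
Solving: λ (I_D1 V_DS2 − I_D2 V_DS1) = I_D2 − I_D1, so λ = (5.87 − 5.29) / (5.29 × 4.28 − 5.87 × 1.83) = 0.58 / 11.9 = 0.0487 V⁻¹.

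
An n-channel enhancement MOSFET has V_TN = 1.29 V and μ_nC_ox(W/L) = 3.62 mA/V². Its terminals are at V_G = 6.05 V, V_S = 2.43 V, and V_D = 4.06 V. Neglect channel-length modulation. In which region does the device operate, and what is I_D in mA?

V_GS = V_G − V_S = 6.05 − 2.43 = 3.62 V; V_DS = V_D − V_S = 4.06 − 2.43 = 1.63 V.
V_ov = V_GS − V_TN = 3.62 − 1.29 = 2.33 V.
Since V_DS = 1.63 V < V_ov = 2.33 V, the device is in the triode region.
I_D = k_n [V_ov · V_DS − ½ V_DS²] = 3.62 × [2.33 × 1.63 − 0.5 × 1.63²] = 8.94 mA.

Triode; I_D = 8.94 mA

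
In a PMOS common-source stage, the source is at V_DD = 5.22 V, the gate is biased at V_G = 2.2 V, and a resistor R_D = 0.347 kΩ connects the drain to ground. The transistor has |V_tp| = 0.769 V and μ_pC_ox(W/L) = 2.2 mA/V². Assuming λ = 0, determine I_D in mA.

I_D = 5.57 mA

V_SG = V_DD − V_G = 5.22 − 2.2 = 3.02 V, so V_ov = 3.02 − 0.769 = 2.25 V.
Assume saturation: I_D = ½ k_p V_ov² = 0.5 × 2.2 × 2.25² = 5.57 mA, giving V_SD = V_DD − I_D R_D = 5.22 − 5.57 × 0.347 = 3.29 V.
V_SD = 3.29 V ≥ V_ov = 2.25 V, confirming saturation.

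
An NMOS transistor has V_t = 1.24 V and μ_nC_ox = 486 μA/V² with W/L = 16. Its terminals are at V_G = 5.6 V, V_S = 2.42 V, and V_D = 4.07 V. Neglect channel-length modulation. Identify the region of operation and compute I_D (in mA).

V_GS = V_G − V_S = 5.6 − 2.42 = 3.18 V; V_DS = V_D − V_S = 4.07 − 2.42 = 1.65 V.
k_n = μ_nC_ox · (W/L) = 7.776 mA/V².
V_ov = V_GS − V_t = 3.18 − 1.24 = 1.94 V.
Since V_DS = 1.65 V < V_ov = 1.94 V, the device is in the triode region.
I_D = k_n [V_ov · V_DS − ½ V_DS²] = 7.776 × [1.94 × 1.65 − 0.5 × 1.65²] = 14.3 mA.

Triode; I_D = 14.3 mA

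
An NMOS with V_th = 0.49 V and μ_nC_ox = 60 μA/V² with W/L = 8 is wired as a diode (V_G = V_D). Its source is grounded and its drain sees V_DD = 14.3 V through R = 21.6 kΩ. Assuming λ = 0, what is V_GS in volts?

V_GS = 2.03 V

With gate tied to drain, V_GS = V_DS ≥ V_GS − V_th, so the device is in saturation.
k_n = μ_nC_ox · (W/L) = 0.48 mA/V².
KCL at the drain: ½ k_n (V_GS − V_th)² = (V_DD − V_GS)/R.
Let x = V_GS − 0.49. Then 5.18 x² + x − 13.81 = 0, giving x = 1.54 V (positive root), so V_GS = 2.03 V.
I_D = (V_DD − V_GS)/R = (14.3 − 2.03) / 21.6 = 0.568 mA.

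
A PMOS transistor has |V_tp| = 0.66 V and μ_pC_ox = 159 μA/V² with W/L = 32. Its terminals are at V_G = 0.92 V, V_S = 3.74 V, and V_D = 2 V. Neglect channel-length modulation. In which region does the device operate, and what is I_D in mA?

Triode; I_D = 11.4 mA

V_SG = V_S − V_G = 3.74 − 0.92 = 2.82 V; V_SD = V_S − V_D = 3.74 − 2 = 1.74 V.
k_p = μ_pC_ox · (W/L) = 5.088 mA/V².
V_ov = V_SG − |V_tp| = 2.82 − 0.66 = 2.16 V.
Since V_SD = 1.74 V < V_ov = 2.16 V, the device is in the triode region.
I_D = k_p [V_ov · V_SD − ½ V_SD²] = 5.088 × [2.16 × 1.74 − 0.5 × 1.74²] = 11.4 mA.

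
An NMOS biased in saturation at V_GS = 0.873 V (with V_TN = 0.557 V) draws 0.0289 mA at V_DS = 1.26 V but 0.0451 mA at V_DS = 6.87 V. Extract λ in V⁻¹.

With V_GS fixed, I_D ∝ (1 + λ V_DS) in saturation, so I_D2/I_D1 = (1 + λ V_DS2)/(1 + λ V_DS1).
0.0451/0.0289 = 1.561 = (1 + 6.87 λ)/(1 + 1.26 λ).
Solving: λ (I_D1 V_DS2 − I_D2 V_DS1) = I_D2 − I_D1, so λ = (0.0451 − 0.0289) / (0.0289 × 6.87 − 0.0451 × 1.26) = 0.0162 / 0.142 = 0.114 V⁻¹.

λ = 0.114 V⁻¹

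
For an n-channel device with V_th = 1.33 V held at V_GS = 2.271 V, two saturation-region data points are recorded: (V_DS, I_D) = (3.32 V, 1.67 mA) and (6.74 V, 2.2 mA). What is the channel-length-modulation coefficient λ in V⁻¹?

λ = 0.134 V⁻¹

With V_GS fixed, I_D ∝ (1 + λ V_DS) in saturation, so I_D2/I_D1 = (1 + λ V_DS2)/(1 + λ V_DS1).
2.2/1.67 = 1.317 = (1 + 6.74 λ)/(1 + 3.32 λ).
Solving: λ (I_D1 V_DS2 − I_D2 V_DS1) = I_D2 − I_D1, so λ = (2.2 − 1.67) / (1.67 × 6.74 − 2.2 × 3.32) = 0.53 / 3.95 = 0.134 V⁻¹.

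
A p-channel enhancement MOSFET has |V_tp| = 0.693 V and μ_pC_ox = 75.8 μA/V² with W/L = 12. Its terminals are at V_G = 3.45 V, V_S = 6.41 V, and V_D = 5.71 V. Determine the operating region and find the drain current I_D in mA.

Triode; I_D = 1.22 mA

V_SG = V_S − V_G = 6.41 − 3.45 = 2.96 V; V_SD = V_S − V_D = 6.41 − 5.71 = 0.7 V.
k_p = μ_pC_ox · (W/L) = 0.9096 mA/V².
V_ov = V_SG − |V_tp| = 2.96 − 0.693 = 2.27 V.
Since V_SD = 0.7 V < V_ov = 2.27 V, the device is in the triode region.
I_D = k_p [V_ov · V_SD − ½ V_SD²] = 0.9096 × [2.27 × 0.7 − 0.5 × 0.7²] = 1.22 mA.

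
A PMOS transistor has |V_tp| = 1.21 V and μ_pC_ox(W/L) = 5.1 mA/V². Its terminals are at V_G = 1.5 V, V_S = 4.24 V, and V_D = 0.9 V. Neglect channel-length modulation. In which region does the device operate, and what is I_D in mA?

Saturation; I_D = 5.97 mA

V_SG = V_S − V_G = 4.24 − 1.5 = 2.74 V; V_SD = V_S − V_D = 4.24 − 0.9 = 3.34 V.
V_ov = V_SG − |V_tp| = 2.74 − 1.21 = 1.53 V.
Since V_SD = 3.34 V ≥ V_ov = 1.53 V, the device is in saturation.
I_D = ½ k_p V_ov² = 0.5 × 5.1 × 1.53² = 5.97 mA.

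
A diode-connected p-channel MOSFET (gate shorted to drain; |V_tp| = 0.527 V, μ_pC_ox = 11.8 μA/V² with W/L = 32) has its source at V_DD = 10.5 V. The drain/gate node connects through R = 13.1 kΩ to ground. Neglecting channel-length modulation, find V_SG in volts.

With gate tied to drain, V_SG = V_SD ≥ V_SG − |V_tp|, so the device is in saturation.
k_p = μ_pC_ox · (W/L) = 0.3776 mA/V².
KCL at the drain: ½ k_p (V_SG − |V_tp|)² = (V_DD − V_SG)/R.
Let x = V_SG − 0.527. Then 2.47 x² + x − 9.973 = 0, giving x = 1.82 V (positive root), so V_SG = 2.34 V.
I_D = (V_DD − V_SG)/R = (10.5 − 2.34) / 13.1 = 0.623 mA.

V_SG = 2.34 V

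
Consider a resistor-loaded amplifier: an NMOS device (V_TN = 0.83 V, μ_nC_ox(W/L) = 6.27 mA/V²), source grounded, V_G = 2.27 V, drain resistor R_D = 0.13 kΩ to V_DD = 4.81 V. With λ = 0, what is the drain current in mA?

V_GS = V_G = 2.27 V, so V_ov = 2.27 − 0.83 = 1.44 V.
Assume saturation: I_D = ½ k_n V_ov² = 0.5 × 6.27 × 1.44² = 6.5 mA, giving V_DS = V_DD − I_D R_D = 4.81 − 6.5 × 0.13 = 3.96 V.
V_DS = 3.96 V ≥ V_ov = 1.44 V, confirming saturation.

I_D = 6.50 mA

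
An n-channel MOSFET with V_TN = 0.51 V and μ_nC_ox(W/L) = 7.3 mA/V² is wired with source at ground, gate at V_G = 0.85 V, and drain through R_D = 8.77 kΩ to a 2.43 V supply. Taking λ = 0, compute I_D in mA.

I_D = 0.262 mA

V_GS = V_G = 0.85 V, so V_ov = 0.85 − 0.51 = 0.34 V.
Assume saturation: I_D = ½ k_n V_ov² = 0.5 × 7.3 × 0.34² = 0.422 mA, giving V_DS = V_DD − I_D R_D = 2.43 − 0.422 × 8.77 = -1.27 V.
But -1.27 V < V_ov = 0.34 V, so the device is actually in triode.
In triode I_D = k_n[V_ov V_DS − ½ V_DS²] and I_D = (V_DD − V_DS)/R_D. Equating: 32 V_DS² − 22.77 V_DS + 2.43 = 0, giving V_DS = 0.131 V (the root below V_ov).
I_D = (2.43 − 0.131) / 8.77 = 0.262 mA.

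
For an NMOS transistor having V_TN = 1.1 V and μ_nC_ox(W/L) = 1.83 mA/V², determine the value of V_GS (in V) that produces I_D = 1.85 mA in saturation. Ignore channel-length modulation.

V_GS = 2.52 V

In saturation I_D = ½ k_n (V_GS − V_TN)², so V_GS − V_TN = √(2 I_D / k_n) = √(2 × 1.85 / 1.83) = 1.42 V.
V_GS = 1.1 + 1.42 = 2.52 V.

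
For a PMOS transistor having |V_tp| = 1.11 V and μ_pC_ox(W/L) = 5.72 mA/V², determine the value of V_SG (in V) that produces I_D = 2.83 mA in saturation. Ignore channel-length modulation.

V_SG = 2.10 V

In saturation I_D = ½ k_p (V_SG − |V_tp|)², so V_SG − |V_tp| = √(2 I_D / k_p) = √(2 × 2.83 / 5.72) = 0.995 V.
V_SG = 1.11 + 0.995 = 2.1 V.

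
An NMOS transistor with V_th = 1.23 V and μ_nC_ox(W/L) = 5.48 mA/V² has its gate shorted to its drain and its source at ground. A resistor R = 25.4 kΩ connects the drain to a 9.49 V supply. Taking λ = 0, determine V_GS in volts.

With gate tied to drain, V_GS = V_DS ≥ V_GS − V_th, so the device is in saturation.
KCL at the drain: ½ k_n (V_GS − V_th)² = (V_DD − V_GS)/R.
Let x = V_GS − 1.23. Then 69.6 x² + x − 8.26 = 0, giving x = 0.337 V (positive root), so V_GS = 1.57 V.
I_D = (V_DD − V_GS)/R = (9.49 − 1.57) / 25.4 = 0.312 mA.

V_GS = 1.57 V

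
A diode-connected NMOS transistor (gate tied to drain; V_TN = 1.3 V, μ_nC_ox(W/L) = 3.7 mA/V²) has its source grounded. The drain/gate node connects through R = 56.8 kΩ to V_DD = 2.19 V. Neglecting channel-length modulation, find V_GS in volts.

With gate tied to drain, V_GS = V_DS ≥ V_GS − V_TN, so the device is in saturation.
KCL at the drain: ½ k_n (V_GS − V_TN)² = (V_DD − V_GS)/R.
Let x = V_GS − 1.3. Then 105 x² + x − 0.89 = 0, giving x = 0.0874 V (positive root), so V_GS = 1.39 V.
I_D = (V_DD − V_GS)/R = (2.19 − 1.39) / 56.8 = 0.0141 mA.

V_GS = 1.39 V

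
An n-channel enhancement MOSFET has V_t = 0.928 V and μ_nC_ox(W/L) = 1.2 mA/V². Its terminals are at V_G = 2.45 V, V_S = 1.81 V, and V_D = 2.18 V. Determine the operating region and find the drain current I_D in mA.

Cutoff; I_D = 0 mA

V_GS = V_G − V_S = 2.45 − 1.81 = 0.64 V; V_DS = V_D − V_S = 2.18 − 1.81 = 0.37 V.
V_GS = 0.64 V < V_t = 0.928 V, so the transistor is in cutoff.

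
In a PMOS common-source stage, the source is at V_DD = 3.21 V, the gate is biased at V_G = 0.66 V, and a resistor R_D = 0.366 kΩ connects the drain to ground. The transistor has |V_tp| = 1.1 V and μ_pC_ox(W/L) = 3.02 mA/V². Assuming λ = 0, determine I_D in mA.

I_D = 3.17 mA

V_SG = V_DD − V_G = 3.21 − 0.66 = 2.55 V, so V_ov = 2.55 − 1.1 = 1.45 V.
Assume saturation: I_D = ½ k_p V_ov² = 0.5 × 3.02 × 1.45² = 3.17 mA, giving V_SD = V_DD − I_D R_D = 3.21 − 3.17 × 0.366 = 2.05 V.
V_SD = 2.05 V ≥ V_ov = 1.45 V, confirming saturation.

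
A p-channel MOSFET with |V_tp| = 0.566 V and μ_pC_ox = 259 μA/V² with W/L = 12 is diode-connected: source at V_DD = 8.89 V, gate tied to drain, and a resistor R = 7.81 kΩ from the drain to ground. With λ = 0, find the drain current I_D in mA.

With gate tied to drain, V_SG = V_SD ≥ V_SG − |V_tp|, so the device is in saturation.
k_p = μ_pC_ox · (W/L) = 3.108 mA/V².
KCL at the drain: ½ k_p (V_SG − |V_tp|)² = (V_DD − V_SG)/R.
Let x = V_SG − 0.566. Then 12.1 x² + x − 8.324 = 0, giving x = 0.788 V (positive root), so V_SG = 1.35 V.
I_D = (V_DD − V_SG)/R = (8.89 − 1.35) / 7.81 = 0.965 mA.

I_D = 0.965 mA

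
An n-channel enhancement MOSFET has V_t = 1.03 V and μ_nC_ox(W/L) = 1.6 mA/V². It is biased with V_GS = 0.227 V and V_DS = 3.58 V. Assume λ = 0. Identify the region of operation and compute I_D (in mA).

Cutoff; I_D = 0 mA

V_GS = 0.227 V < V_t = 1.03 V, so the transistor is in cutoff.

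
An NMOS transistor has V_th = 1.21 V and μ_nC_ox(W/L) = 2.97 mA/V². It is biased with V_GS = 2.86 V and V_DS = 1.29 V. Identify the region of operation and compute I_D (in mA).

V_ov = V_GS − V_th = 2.86 − 1.21 = 1.65 V.
Since V_DS = 1.29 V < V_ov = 1.65 V, the device is in the triode region.
I_D = k_n [V_ov · V_DS − ½ V_DS²] = 2.97 × [1.65 × 1.29 − 0.5 × 1.29²] = 3.85 mA.

Triode; I_D = 3.85 mA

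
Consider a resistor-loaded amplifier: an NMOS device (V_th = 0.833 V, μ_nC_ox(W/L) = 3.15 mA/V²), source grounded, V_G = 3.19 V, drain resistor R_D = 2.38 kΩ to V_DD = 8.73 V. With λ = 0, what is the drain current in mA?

V_GS = V_G = 3.19 V, so V_ov = 3.19 − 0.833 = 2.36 V.
Assume saturation: I_D = ½ k_n V_ov² = 0.5 × 3.15 × 2.36² = 8.75 mA, giving V_DS = V_DD − I_D R_D = 8.73 − 8.75 × 2.38 = -12.1 V.
But -12.1 V < V_ov = 2.36 V, so the device is actually in triode.
In triode I_D = k_n[V_ov V_DS − ½ V_DS²] and I_D = (V_DD − V_DS)/R_D. Equating: 3.75 V_DS² − 18.67 V_DS + 8.73 = 0, giving V_DS = 0.522 V (the root below V_ov).
I_D = (8.73 − 0.522) / 2.38 = 3.45 mA.

I_D = 3.45 mA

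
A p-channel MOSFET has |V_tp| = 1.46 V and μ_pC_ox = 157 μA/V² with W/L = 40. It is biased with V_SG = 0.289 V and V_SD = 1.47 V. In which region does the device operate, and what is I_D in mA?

V_SG = 0.289 V < |V_tp| = 1.46 V, so the transistor is in cutoff.

Cutoff; I_D = 0 mA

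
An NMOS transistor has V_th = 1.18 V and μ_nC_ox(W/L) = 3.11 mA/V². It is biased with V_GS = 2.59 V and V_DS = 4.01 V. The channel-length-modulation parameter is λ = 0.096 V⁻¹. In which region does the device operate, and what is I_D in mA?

V_ov = V_GS − V_th = 2.59 − 1.18 = 1.41 V.
Since V_DS = 4.01 V ≥ V_ov = 1.41 V, the device is in saturation.
I_D = ½ k_n V_ov² (1 + λ V_DS) = 0.5 × 3.11 × 1.41² × (1 + 0.096 × 4.01) = 4.28 mA.

Saturation; I_D = 4.28 mA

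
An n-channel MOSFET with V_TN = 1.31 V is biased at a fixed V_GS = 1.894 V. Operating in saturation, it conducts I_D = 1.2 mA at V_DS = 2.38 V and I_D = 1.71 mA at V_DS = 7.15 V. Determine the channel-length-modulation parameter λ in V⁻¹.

With V_GS fixed, I_D ∝ (1 + λ V_DS) in saturation, so I_D2/I_D1 = (1 + λ V_DS2)/(1 + λ V_DS1).
1.71/1.2 = 1.425 = (1 + 7.15 λ)/(1 + 2.38 λ).
Solving: λ (I_D1 V_DS2 − I_D2 V_DS1) = I_D2 − I_D1, so λ = (1.71 − 1.2) / (1.2 × 7.15 − 1.71 × 2.38) = 0.51 / 4.51 = 0.113 V⁻¹.

λ = 0.113 V⁻¹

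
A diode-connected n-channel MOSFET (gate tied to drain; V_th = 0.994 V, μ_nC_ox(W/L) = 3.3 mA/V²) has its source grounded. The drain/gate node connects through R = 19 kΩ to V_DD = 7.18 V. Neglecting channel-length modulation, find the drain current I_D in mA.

With gate tied to drain, V_GS = V_DS ≥ V_GS − V_th, so the device is in saturation.
KCL at the drain: ½ k_n (V_GS − V_th)² = (V_DD − V_GS)/R.
Let x = V_GS − 0.994. Then 31.3 x² + x − 6.186 = 0, giving x = 0.429 V (positive root), so V_GS = 1.42 V.
I_D = (V_DD − V_GS)/R = (7.18 − 1.42) / 19 = 0.303 mA.

I_D = 0.303 mA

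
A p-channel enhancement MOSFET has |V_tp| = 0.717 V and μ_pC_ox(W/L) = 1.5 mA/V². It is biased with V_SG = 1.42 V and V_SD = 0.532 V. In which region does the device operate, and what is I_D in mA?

V_ov = V_SG − |V_tp| = 1.42 − 0.717 = 0.703 V.
Since V_SD = 0.532 V < V_ov = 0.703 V, the device is in the triode region.
I_D = k_p [V_ov · V_SD − ½ V_SD²] = 1.5 × [0.703 × 0.532 − 0.5 × 0.532²] = 0.349 mA.

Triode; I_D = 0.349 mA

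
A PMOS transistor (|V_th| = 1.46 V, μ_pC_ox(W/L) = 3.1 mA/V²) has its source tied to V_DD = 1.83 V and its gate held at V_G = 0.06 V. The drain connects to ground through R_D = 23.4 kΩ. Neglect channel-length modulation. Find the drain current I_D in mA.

V_SG = V_DD − V_G = 1.83 − 0.06 = 1.77 V, so V_ov = 1.77 − 1.46 = 0.31 V.
Assume saturation: I_D = ½ k_p V_ov² = 0.5 × 3.1 × 0.31² = 0.149 mA, giving V_SD = V_DD − I_D R_D = 1.83 − 0.149 × 23.4 = -1.66 V.
But -1.66 V < V_ov = 0.31 V, so the device is actually in triode.
In triode I_D = k_p[V_ov V_SD − ½ V_SD²] and I_D = (V_DD − V_SD)/R_D. Equating: 36.3 V_SD² − 23.49 V_SD + 1.83 = 0, giving V_SD = 0.0906 V (the root below V_ov).
I_D = (1.83 − 0.0906) / 23.4 = 0.0743 mA.

I_D = 0.0743 mA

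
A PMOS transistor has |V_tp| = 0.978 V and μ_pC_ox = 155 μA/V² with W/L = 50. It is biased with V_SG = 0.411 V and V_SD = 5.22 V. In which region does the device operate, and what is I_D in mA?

Cutoff; I_D = 0 mA

V_SG = 0.411 V < |V_tp| = 0.978 V, so the transistor is in cutoff.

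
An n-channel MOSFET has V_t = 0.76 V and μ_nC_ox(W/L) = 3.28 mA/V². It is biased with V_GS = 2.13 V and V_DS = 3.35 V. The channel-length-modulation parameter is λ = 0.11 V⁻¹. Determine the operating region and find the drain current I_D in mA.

Saturation; I_D = 4.21 mA

V_ov = V_GS − V_t = 2.13 − 0.76 = 1.37 V.
Since V_DS = 3.35 V ≥ V_ov = 1.37 V, the device is in saturation.
I_D = ½ k_n V_ov² (1 + λ V_DS) = 0.5 × 3.28 × 1.37² × (1 + 0.11 × 3.35) = 4.21 mA.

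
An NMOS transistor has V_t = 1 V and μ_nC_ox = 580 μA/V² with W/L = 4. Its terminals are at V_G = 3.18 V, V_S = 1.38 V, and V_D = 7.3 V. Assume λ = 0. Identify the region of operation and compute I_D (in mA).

Saturation; I_D = 0.742 mA

V_GS = V_G − V_S = 3.18 − 1.38 = 1.8 V; V_DS = V_D − V_S = 7.3 − 1.38 = 5.92 V.
k_n = μ_nC_ox · (W/L) = 2.32 mA/V².
V_ov = V_GS − V_t = 1.8 − 1 = 0.8 V.
Since V_DS = 5.92 V ≥ V_ov = 0.8 V, the device is in saturation.
I_D = ½ k_n V_ov² = 0.5 × 2.32 × 0.8² = 0.742 mA.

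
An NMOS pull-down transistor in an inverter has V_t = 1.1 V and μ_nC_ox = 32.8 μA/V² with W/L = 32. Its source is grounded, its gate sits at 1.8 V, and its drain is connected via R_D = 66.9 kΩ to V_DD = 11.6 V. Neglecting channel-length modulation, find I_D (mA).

V_GS = V_G = 1.8 V, so V_ov = 1.8 − 1.1 = 0.7 V.
k_n = μ_nC_ox · (W/L) = 1.05 mA/V².
Assume saturation: I_D = ½ k_n V_ov² = 0.5 × 1.05 × 0.7² = 0.257 mA, giving V_DS = V_DD − I_D R_D = 11.6 − 0.257 × 66.9 = -5.6 V.
But -5.6 V < V_ov = 0.7 V, so the device is actually in triode.
In triode I_D = k_n[V_ov V_DS − ½ V_DS²] and I_D = (V_DD − V_DS)/R_D. Equating: 35.1 V_DS² − 50.15 V_DS + 11.6 = 0, giving V_DS = 0.29 V (the root below V_ov).
I_D = (11.6 − 0.29) / 66.9 = 0.169 mA.

I_D = 0.169 mA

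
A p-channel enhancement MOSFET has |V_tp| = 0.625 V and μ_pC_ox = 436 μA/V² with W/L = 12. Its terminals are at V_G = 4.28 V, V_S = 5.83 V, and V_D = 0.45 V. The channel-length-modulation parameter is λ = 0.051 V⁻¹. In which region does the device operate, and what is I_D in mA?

Saturation; I_D = 2.85 mA

V_SG = V_S − V_G = 5.83 − 4.28 = 1.55 V; V_SD = V_S − V_D = 5.83 − 0.45 = 5.38 V.
k_p = μ_pC_ox · (W/L) = 5.232 mA/V².
V_ov = V_SG − |V_tp| = 1.55 − 0.625 = 0.925 V.
Since V_SD = 5.38 V ≥ V_ov = 0.925 V, the device is in saturation.
I_D = ½ k_p V_ov² (1 + λ V_SD) = 0.5 × 5.232 × 0.925² × (1 + 0.051 × 5.38) = 2.85 mA.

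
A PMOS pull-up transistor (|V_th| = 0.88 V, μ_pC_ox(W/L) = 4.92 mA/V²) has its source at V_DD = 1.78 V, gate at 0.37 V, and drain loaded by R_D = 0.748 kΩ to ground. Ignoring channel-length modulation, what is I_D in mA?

V_SG = V_DD − V_G = 1.78 − 0.37 = 1.41 V, so V_ov = 1.41 − 0.88 = 0.53 V.
Assume saturation: I_D = ½ k_p V_ov² = 0.5 × 4.92 × 0.53² = 0.691 mA, giving V_SD = V_DD − I_D R_D = 1.78 − 0.691 × 0.748 = 1.26 V.
V_SD = 1.26 V ≥ V_ov = 0.53 V, confirming saturation.

I_D = 0.691 mA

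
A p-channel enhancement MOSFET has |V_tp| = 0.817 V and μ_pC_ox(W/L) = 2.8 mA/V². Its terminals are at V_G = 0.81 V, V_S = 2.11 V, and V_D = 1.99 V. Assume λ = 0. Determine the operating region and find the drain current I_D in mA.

V_SG = V_S − V_G = 2.11 − 0.81 = 1.3 V; V_SD = V_S − V_D = 2.11 − 1.99 = 0.12 V.
V_ov = V_SG − |V_tp| = 1.3 − 0.817 = 0.483 V.
Since V_SD = 0.12 V < V_ov = 0.483 V, the device is in the triode region.
I_D = k_p [V_ov · V_SD − ½ V_SD²] = 2.8 × [0.483 × 0.12 − 0.5 × 0.12²] = 0.142 mA.

Triode; I_D = 0.142 mA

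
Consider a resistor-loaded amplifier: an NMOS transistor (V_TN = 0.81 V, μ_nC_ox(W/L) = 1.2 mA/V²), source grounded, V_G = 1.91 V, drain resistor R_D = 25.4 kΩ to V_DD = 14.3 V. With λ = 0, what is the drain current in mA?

I_D = 0.542 mA

V_GS = V_G = 1.91 V, so V_ov = 1.91 − 0.81 = 1.1 V.
Assume saturation: I_D = ½ k_n V_ov² = 0.5 × 1.2 × 1.1² = 0.726 mA, giving V_DS = V_DD − I_D R_D = 14.3 − 0.726 × 25.4 = -4.14 V.
But -4.14 V < V_ov = 1.1 V, so the device is actually in triode.
In triode I_D = k_n[V_ov V_DS − ½ V_DS²] and I_D = (V_DD − V_DS)/R_D. Equating: 15.2 V_DS² − 34.53 V_DS + 14.3 = 0, giving V_DS = 0.545 V (the root below V_ov).
I_D = (14.3 − 0.545) / 25.4 = 0.542 mA.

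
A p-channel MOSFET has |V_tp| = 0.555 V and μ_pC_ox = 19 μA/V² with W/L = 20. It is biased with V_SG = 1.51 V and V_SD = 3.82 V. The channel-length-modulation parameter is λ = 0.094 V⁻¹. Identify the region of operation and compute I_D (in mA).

k_p = μ_pC_ox · (W/L) = 0.38 mA/V².
V_ov = V_SG − |V_tp| = 1.51 − 0.555 = 0.955 V.
Since V_SD = 3.82 V ≥ V_ov = 0.955 V, the device is in saturation.
I_D = ½ k_p V_ov² (1 + λ V_SD) = 0.5 × 0.38 × 0.955² × (1 + 0.094 × 3.82) = 0.236 mA.

Saturation; I_D = 0.236 mA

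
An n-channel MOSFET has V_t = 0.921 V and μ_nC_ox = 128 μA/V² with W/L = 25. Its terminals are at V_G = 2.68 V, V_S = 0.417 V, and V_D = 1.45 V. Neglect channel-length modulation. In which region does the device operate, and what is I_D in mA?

Triode; I_D = 2.73 mA

V_GS = V_G − V_S = 2.68 − 0.417 = 2.26 V; V_DS = V_D − V_S = 1.45 − 0.417 = 1.03 V.
k_n = μ_nC_ox · (W/L) = 3.2 mA/V².
V_ov = V_GS − V_t = 2.26 − 0.921 = 1.34 V.
Since V_DS = 1.03 V < V_ov = 1.34 V, the device is in the triode region.
I_D = k_n [V_ov · V_DS − ½ V_DS²] = 3.2 × [1.34 × 1.03 − 0.5 × 1.03²] = 2.73 mA.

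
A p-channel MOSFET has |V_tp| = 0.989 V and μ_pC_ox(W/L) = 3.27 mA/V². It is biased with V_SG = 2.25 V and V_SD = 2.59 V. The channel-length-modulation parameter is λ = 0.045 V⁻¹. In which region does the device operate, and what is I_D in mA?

V_ov = V_SG − |V_tp| = 2.25 − 0.989 = 1.26 V.
Since V_SD = 2.59 V ≥ V_ov = 1.26 V, the device is in saturation.
I_D = ½ k_p V_ov² (1 + λ V_SD) = 0.5 × 3.27 × 1.26² × (1 + 0.045 × 2.59) = 2.9 mA.

Saturation; I_D = 2.90 mA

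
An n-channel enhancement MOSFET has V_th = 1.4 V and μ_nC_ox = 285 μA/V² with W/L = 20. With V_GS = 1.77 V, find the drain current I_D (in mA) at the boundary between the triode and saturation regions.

I_D = 0.390 mA

At the boundary V_DS = V_ov = V_GS − V_th = 1.77 − 1.4 = 0.37 V.
k_n = μ_nC_ox · (W/L) = 5.7 mA/V².
I_D = ½ k_n V_ov² = 0.5 × 5.7 × 0.37² = 0.39 mA.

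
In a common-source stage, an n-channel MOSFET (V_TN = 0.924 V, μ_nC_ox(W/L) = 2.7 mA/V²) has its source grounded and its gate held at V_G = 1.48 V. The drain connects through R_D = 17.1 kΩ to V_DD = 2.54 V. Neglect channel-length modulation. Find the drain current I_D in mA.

V_GS = V_G = 1.48 V, so V_ov = 1.48 − 0.924 = 0.556 V.
Assume saturation: I_D = ½ k_n V_ov² = 0.5 × 2.7 × 0.556² = 0.417 mA, giving V_DS = V_DD − I_D R_D = 2.54 − 0.417 × 17.1 = -4.6 V.
But -4.6 V < V_ov = 0.556 V, so the device is actually in triode.
In triode I_D = k_n[V_ov V_DS − ½ V_DS²] and I_D = (V_DD − V_DS)/R_D. Equating: 23.1 V_DS² − 26.67 V_DS + 2.54 = 0, giving V_DS = 0.105 V (the root below V_ov).
I_D = (2.54 − 0.105) / 17.1 = 0.142 mA.

I_D = 0.142 mA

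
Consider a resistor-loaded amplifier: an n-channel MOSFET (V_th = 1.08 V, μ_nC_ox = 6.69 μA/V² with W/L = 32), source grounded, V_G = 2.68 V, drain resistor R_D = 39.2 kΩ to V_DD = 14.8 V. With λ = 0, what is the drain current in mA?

I_D = 0.274 mA

V_GS = V_G = 2.68 V, so V_ov = 2.68 − 1.08 = 1.6 V.
k_n = μ_nC_ox · (W/L) = 0.2141 mA/V².
Assume saturation: I_D = ½ k_n V_ov² = 0.5 × 0.2141 × 1.6² = 0.274 mA, giving V_DS = V_DD − I_D R_D = 14.8 − 0.274 × 39.2 = 4.06 V.
V_DS = 4.06 V ≥ V_ov = 1.6 V, confirming saturation.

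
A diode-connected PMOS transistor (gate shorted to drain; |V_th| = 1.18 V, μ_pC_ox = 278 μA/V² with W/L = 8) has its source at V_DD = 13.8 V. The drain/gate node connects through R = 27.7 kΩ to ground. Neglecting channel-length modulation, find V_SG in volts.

With gate tied to drain, V_SG = V_SD ≥ V_SG − |V_th|, so the device is in saturation.
k_p = μ_pC_ox · (W/L) = 2.224 mA/V².
KCL at the drain: ½ k_p (V_SG − |V_th|)² = (V_DD − V_SG)/R.
Let x = V_SG − 1.18. Then 30.8 x² + x − 12.62 = 0, giving x = 0.624 V (positive root), so V_SG = 1.8 V.
I_D = (V_DD − V_SG)/R = (13.8 − 1.8) / 27.7 = 0.433 mA.

V_SG = 1.80 V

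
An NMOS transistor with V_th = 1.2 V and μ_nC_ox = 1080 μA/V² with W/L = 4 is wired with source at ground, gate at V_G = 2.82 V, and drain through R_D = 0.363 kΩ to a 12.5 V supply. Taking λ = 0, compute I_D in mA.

V_GS = V_G = 2.82 V, so V_ov = 2.82 − 1.2 = 1.62 V.
k_n = μ_nC_ox · (W/L) = 4.32 mA/V².
Assume saturation: I_D = ½ k_n V_ov² = 0.5 × 4.32 × 1.62² = 5.67 mA, giving V_DS = V_DD − I_D R_D = 12.5 − 5.67 × 0.363 = 10.4 V.
V_DS = 10.4 V ≥ V_ov = 1.62 V, confirming saturation.

I_D = 5.67 mA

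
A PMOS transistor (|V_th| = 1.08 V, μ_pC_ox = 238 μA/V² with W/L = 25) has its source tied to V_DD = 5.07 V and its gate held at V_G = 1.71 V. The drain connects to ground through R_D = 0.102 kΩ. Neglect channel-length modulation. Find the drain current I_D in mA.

I_D = 15.5 mA

V_SG = V_DD − V_G = 5.07 − 1.71 = 3.36 V, so V_ov = 3.36 − 1.08 = 2.28 V.
k_p = μ_pC_ox · (W/L) = 5.95 mA/V².
Assume saturation: I_D = ½ k_p V_ov² = 0.5 × 5.95 × 2.28² = 15.5 mA, giving V_SD = V_DD − I_D R_D = 5.07 − 15.5 × 0.102 = 3.49 V.
V_SD = 3.49 V ≥ V_ov = 2.28 V, confirming saturation.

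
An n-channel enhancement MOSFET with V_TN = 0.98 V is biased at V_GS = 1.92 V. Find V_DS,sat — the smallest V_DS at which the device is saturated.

V_DS,sat = 0.940 V

The boundary between triode and saturation is V_DS = V_GS − V_TN = V_ov.
V_ov = 1.92 − 0.98 = 0.94 V.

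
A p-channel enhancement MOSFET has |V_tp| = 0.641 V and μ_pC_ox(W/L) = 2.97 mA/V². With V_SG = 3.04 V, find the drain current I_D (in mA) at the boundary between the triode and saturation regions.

I_D = 8.55 mA

At the boundary V_SD = V_ov = V_SG − |V_tp| = 3.04 − 0.641 = 2.4 V.
I_D = ½ k_p V_ov² = 0.5 × 2.97 × 2.4² = 8.55 mA.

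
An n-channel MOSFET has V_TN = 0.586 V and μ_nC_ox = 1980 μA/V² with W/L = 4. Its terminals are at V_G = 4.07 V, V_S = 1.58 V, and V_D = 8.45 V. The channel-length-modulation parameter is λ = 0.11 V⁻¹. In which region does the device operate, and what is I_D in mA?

V_GS = V_G − V_S = 4.07 − 1.58 = 2.49 V; V_DS = V_D − V_S = 8.45 − 1.58 = 6.87 V.
k_n = μ_nC_ox · (W/L) = 7.92 mA/V².
V_ov = V_GS − V_TN = 2.49 − 0.586 = 1.9 V.
Since V_DS = 6.87 V ≥ V_ov = 1.9 V, the device is in saturation.
I_D = ½ k_n V_ov² (1 + λ V_DS) = 0.5 × 7.92 × 1.9² × (1 + 0.11 × 6.87) = 25.2 mA.

Saturation; I_D = 25.2 mA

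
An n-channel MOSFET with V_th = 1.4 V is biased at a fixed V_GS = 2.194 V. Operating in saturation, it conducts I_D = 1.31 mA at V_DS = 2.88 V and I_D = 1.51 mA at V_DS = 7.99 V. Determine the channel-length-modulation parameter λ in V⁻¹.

With V_GS fixed, I_D ∝ (1 + λ V_DS) in saturation, so I_D2/I_D1 = (1 + λ V_DS2)/(1 + λ V_DS1).
1.51/1.31 = 1.153 = (1 + 7.99 λ)/(1 + 2.88 λ).
Solving: λ (I_D1 V_DS2 − I_D2 V_DS1) = I_D2 − I_D1, so λ = (1.51 − 1.31) / (1.31 × 7.99 − 1.51 × 2.88) = 0.2 / 6.12 = 0.0327 V⁻¹.

λ = 0.0327 V⁻¹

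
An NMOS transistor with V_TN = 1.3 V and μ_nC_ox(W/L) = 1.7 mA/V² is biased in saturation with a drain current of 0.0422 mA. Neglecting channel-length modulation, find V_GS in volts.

V_GS = 1.52 V

In saturation I_D = ½ k_n (V_GS − V_TN)², so V_GS − V_TN = √(2 I_D / k_n) = √(2 × 0.0422 / 1.7) = 0.223 V.
V_GS = 1.3 + 0.223 = 1.52 V.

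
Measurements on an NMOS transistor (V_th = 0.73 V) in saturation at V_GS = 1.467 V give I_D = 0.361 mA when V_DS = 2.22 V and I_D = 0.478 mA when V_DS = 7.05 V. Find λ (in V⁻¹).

With V_GS fixed, I_D ∝ (1 + λ V_DS) in saturation, so I_D2/I_D1 = (1 + λ V_DS2)/(1 + λ V_DS1).
0.478/0.361 = 1.324 = (1 + 7.05 λ)/(1 + 2.22 λ).
Solving: λ (I_D1 V_DS2 − I_D2 V_DS1) = I_D2 − I_D1, so λ = (0.478 − 0.361) / (0.361 × 7.05 − 0.478 × 2.22) = 0.117 / 1.48 = 0.0788 V⁻¹.

λ = 0.0788 V⁻¹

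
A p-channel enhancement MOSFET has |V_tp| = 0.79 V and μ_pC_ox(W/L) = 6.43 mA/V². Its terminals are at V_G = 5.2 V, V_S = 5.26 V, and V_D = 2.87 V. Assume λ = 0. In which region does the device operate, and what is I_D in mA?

Cutoff; I_D = 0 mA

V_SG = V_S − V_G = 5.26 − 5.2 = 0.06 V; V_SD = V_S − V_D = 5.26 − 2.87 = 2.39 V.
V_SG = 0.06 V < |V_tp| = 0.79 V, so the transistor is in cutoff.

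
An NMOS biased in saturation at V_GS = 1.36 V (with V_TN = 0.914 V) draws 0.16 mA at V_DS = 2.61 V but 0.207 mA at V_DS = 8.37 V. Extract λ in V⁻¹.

With V_GS fixed, I_D ∝ (1 + λ V_DS) in saturation, so I_D2/I_D1 = (1 + λ V_DS2)/(1 + λ V_DS1).
0.207/0.16 = 1.294 = (1 + 8.37 λ)/(1 + 2.61 λ).
Solving: λ (I_D1 V_DS2 − I_D2 V_DS1) = I_D2 − I_D1, so λ = (0.207 − 0.16) / (0.16 × 8.37 − 0.207 × 2.61) = 0.047 / 0.799 = 0.0588 V⁻¹.

λ = 0.0588 V⁻¹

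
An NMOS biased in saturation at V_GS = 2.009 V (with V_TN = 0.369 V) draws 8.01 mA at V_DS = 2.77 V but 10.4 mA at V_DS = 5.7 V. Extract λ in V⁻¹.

With V_GS fixed, I_D ∝ (1 + λ V_DS) in saturation, so I_D2/I_D1 = (1 + λ V_DS2)/(1 + λ V_DS1).
10.4/8.01 = 1.298 = (1 + 5.7 λ)/(1 + 2.77 λ).
Solving: λ (I_D1 V_DS2 − I_D2 V_DS1) = I_D2 − I_D1, so λ = (10.4 − 8.01) / (8.01 × 5.7 − 10.4 × 2.77) = 2.39 / 16.8 = 0.142 V⁻¹.

λ = 0.142 V⁻¹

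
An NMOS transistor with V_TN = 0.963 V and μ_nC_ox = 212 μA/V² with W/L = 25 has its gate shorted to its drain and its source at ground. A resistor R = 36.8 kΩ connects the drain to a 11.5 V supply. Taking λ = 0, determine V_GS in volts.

V_GS = 1.29 V

With gate tied to drain, V_GS = V_DS ≥ V_GS − V_TN, so the device is in saturation.
k_n = μ_nC_ox · (W/L) = 5.3 mA/V².
KCL at the drain: ½ k_n (V_GS − V_TN)² = (V_DD − V_GS)/R.
Let x = V_GS − 0.963. Then 97.5 x² + x − 10.54 = 0, giving x = 0.324 V (positive root), so V_GS = 1.29 V.
I_D = (V_DD − V_GS)/R = (11.5 − 1.29) / 36.8 = 0.278 mA.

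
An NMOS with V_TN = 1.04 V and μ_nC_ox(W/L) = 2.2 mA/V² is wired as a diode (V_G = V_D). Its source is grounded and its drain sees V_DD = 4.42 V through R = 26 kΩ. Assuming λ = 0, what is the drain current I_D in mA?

I_D = 0.117 mA

With gate tied to drain, V_GS = V_DS ≥ V_GS − V_TN, so the device is in saturation.
KCL at the drain: ½ k_n (V_GS − V_TN)² = (V_DD − V_GS)/R.
Let x = V_GS − 1.04. Then 28.6 x² + x − 3.38 = 0, giving x = 0.327 V (positive root), so V_GS = 1.37 V.
I_D = (V_DD − V_GS)/R = (4.42 − 1.37) / 26 = 0.117 mA.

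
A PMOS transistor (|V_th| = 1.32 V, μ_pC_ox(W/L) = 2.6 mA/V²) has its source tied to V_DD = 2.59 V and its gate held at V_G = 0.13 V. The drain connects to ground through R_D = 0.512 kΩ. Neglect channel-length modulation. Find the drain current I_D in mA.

I_D = 1.69 mA

V_SG = V_DD − V_G = 2.59 − 0.13 = 2.46 V, so V_ov = 2.46 − 1.32 = 1.14 V.
Assume saturation: I_D = ½ k_p V_ov² = 0.5 × 2.6 × 1.14² = 1.69 mA, giving V_SD = V_DD − I_D R_D = 2.59 − 1.69 × 0.512 = 1.72 V.
V_SD = 1.72 V ≥ V_ov = 1.14 V, confirming saturation.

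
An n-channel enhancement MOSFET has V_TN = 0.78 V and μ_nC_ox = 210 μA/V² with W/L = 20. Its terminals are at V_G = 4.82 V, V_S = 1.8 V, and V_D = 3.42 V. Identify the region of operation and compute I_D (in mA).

Triode; I_D = 9.73 mA

V_GS = V_G − V_S = 4.82 − 1.8 = 3.02 V; V_DS = V_D − V_S = 3.42 − 1.8 = 1.62 V.
k_n = μ_nC_ox · (W/L) = 4.2 mA/V².
V_ov = V_GS − V_TN = 3.02 − 0.78 = 2.24 V.
Since V_DS = 1.62 V < V_ov = 2.24 V, the device is in the triode region.
I_D = k_n [V_ov · V_DS − ½ V_DS²] = 4.2 × [2.24 × 1.62 − 0.5 × 1.62²] = 9.73 mA.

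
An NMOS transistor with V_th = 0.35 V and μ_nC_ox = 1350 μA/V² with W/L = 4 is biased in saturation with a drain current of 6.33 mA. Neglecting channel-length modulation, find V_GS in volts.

V_GS = 1.88 V

k_n = μ_nC_ox · (W/L) = 5.4 mA/V².
In saturation I_D = ½ k_n (V_GS − V_th)², so V_GS − V_th = √(2 I_D / k_n) = √(2 × 6.33 / 5.4) = 1.53 V.
V_GS = 0.35 + 1.53 = 1.88 V.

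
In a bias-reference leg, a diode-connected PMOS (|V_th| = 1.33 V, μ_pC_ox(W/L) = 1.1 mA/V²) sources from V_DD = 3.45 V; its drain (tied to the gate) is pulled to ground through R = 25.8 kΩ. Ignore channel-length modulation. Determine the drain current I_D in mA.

With gate tied to drain, V_SG = V_SD ≥ V_SG − |V_th|, so the device is in saturation.
KCL at the drain: ½ k_p (V_SG − |V_th|)² = (V_DD − V_SG)/R.
Let x = V_SG − 1.33. Then 14.2 x² + x − 2.12 = 0, giving x = 0.353 V (positive root), so V_SG = 1.68 V.
I_D = (V_DD − V_SG)/R = (3.45 − 1.68) / 25.8 = 0.0685 mA.

I_D = 0.0685 mA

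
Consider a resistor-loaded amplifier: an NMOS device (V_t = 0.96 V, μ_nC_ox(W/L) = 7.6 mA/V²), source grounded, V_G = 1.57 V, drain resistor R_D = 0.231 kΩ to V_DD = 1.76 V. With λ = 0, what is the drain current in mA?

V_GS = V_G = 1.57 V, so V_ov = 1.57 − 0.96 = 0.61 V.
Assume saturation: I_D = ½ k_n V_ov² = 0.5 × 7.6 × 0.61² = 1.41 mA, giving V_DS = V_DD − I_D R_D = 1.76 − 1.41 × 0.231 = 1.43 V.
V_DS = 1.43 V ≥ V_ov = 0.61 V, confirming saturation.

I_D = 1.41 mA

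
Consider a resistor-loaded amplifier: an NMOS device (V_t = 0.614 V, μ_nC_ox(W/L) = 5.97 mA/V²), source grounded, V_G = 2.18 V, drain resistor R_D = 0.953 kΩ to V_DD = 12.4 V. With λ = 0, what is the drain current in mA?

V_GS = V_G = 2.18 V, so V_ov = 2.18 − 0.614 = 1.57 V.
Assume saturation: I_D = ½ k_n V_ov² = 0.5 × 5.97 × 1.57² = 7.32 mA, giving V_DS = V_DD − I_D R_D = 12.4 − 7.32 × 0.953 = 5.42 V.
V_DS = 5.42 V ≥ V_ov = 1.57 V, confirming saturation.

I_D = 7.32 mA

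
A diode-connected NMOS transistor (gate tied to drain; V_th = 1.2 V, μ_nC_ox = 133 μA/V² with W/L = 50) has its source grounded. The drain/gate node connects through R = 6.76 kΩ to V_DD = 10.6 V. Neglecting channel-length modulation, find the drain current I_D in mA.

I_D = 1.30 mA

With gate tied to drain, V_GS = V_DS ≥ V_GS − V_th, so the device is in saturation.
k_n = μ_nC_ox · (W/L) = 6.65 mA/V².
KCL at the drain: ½ k_n (V_GS − V_th)² = (V_DD − V_GS)/R.
Let x = V_GS − 1.2. Then 22.5 x² + x − 9.4 = 0, giving x = 0.625 V (positive root), so V_GS = 1.82 V.
I_D = (V_DD − V_GS)/R = (10.6 − 1.82) / 6.76 = 1.3 mA.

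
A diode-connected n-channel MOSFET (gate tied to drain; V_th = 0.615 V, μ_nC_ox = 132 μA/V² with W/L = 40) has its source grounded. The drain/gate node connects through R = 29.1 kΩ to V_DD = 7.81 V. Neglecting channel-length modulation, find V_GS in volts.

V_GS = 0.915 V

With gate tied to drain, V_GS = V_DS ≥ V_GS − V_th, so the device is in saturation.
k_n = μ_nC_ox · (W/L) = 5.28 mA/V².
KCL at the drain: ½ k_n (V_GS − V_th)² = (V_DD − V_GS)/R.
Let x = V_GS − 0.615. Then 76.8 x² + x − 7.195 = 0, giving x = 0.3 V (positive root), so V_GS = 0.915 V.
I_D = (V_DD − V_GS)/R = (7.81 − 0.915) / 29.1 = 0.237 mA.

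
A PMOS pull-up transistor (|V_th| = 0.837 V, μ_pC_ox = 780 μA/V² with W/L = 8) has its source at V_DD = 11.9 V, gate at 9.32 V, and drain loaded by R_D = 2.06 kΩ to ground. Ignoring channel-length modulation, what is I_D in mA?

I_D = 5.48 mA

V_SG = V_DD − V_G = 11.9 − 9.32 = 2.58 V, so V_ov = 2.58 − 0.837 = 1.74 V.
k_p = μ_pC_ox · (W/L) = 6.24 mA/V².
Assume saturation: I_D = ½ k_p V_ov² = 0.5 × 6.24 × 1.74² = 9.48 mA, giving V_SD = V_DD − I_D R_D = 11.9 − 9.48 × 2.06 = -7.63 V.
But -7.63 V < V_ov = 1.74 V, so the device is actually in triode.
In triode I_D = k_p[V_ov V_SD − ½ V_SD²] and I_D = (V_DD − V_SD)/R_D. Equating: 6.43 V_SD² − 23.41 V_SD + 11.9 = 0, giving V_SD = 0.611 V (the root below V_ov).
I_D = (11.9 − 0.611) / 2.06 = 5.48 mA.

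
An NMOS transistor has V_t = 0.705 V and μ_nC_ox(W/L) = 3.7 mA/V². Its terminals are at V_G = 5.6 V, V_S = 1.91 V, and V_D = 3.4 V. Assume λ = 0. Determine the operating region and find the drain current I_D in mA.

V_GS = V_G − V_S = 5.6 − 1.91 = 3.69 V; V_DS = V_D − V_S = 3.4 − 1.91 = 1.49 V.
V_ov = V_GS − V_t = 3.69 − 0.705 = 2.98 V.
Since V_DS = 1.49 V < V_ov = 2.98 V, the device is in the triode region.
I_D = k_n [V_ov · V_DS − ½ V_DS²] = 3.7 × [2.98 × 1.49 − 0.5 × 1.49²] = 12.3 mA.

Triode; I_D = 12.3 mA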